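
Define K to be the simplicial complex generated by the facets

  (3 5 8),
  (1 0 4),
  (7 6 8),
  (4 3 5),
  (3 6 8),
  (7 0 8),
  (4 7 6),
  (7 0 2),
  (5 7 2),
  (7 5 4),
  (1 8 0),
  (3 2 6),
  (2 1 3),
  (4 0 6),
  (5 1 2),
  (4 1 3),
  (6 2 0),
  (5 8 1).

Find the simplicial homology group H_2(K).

We work with the vertex ordering 0 < 1 < 2 < 3 < 4 < 5 < 6 < 7 < 8. The simplices of K, each written with vertices in increasing order, are:

  0-simplices (9): [0], [1], [2], [3], [4], [5], [6], [7], [8]
  1-simplices (27): (27 of them)
  2-simplices (18): [0,1,4], [0,1,8], [0,2,6], [0,2,7], [0,4,6], [0,7,8], [1,2,3], [1,2,5], [1,3,4], [1,5,8], [2,3,6], [2,5,7], [3,4,5], [3,5,8], [3,6,8], [4,5,7], [4,6,7], [6,7,8]

so the chain groups are C_0 ≅ Z^9, C_1 ≅ Z^27, C_2 ≅ Z^18.

∂_1: C_1 → C_0 is given by ∂[p,q] = [q] − [p].
This gives a 9×27 integer matrix of rank 8; reducing to Smith normal form yields diagonal entries (1,1,1,1,1,1,1,1).

∂_2: C_2 → C_1 maps a triangle to the signed sum of its edges. For instance
  ∂[3,6,8] = [6,8] − [3,8] + [3,6],
  ∂[0,7,8] = [7,8] − [0,8] + [0,7].
This gives a 27×18 integer matrix of rank 18; reducing to Smith normal form yields diagonal entries (1,1,1,1,1,1,1,1,1,1,1,1,1,1,1,1,1,2).

From H_k ≅ ker(∂_k) / im(∂_{k+1}) we obtain:

  H_2: rank ker ∂_2 − rank ∂_3 = (18 − 18) − 0 = 0, and there is no ∂_3, so H_2 ≅ 0.

(K is a triangulation of the Klein bottle.)

H_2 ≅ 0.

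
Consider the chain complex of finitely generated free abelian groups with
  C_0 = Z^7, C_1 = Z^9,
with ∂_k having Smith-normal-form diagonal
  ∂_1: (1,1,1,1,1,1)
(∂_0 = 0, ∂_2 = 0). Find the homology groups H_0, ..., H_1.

H_0: b_0 = 7 − 0 − 6 = 1; torsion from ∂_1 factors > 1: none. So H_0 = Z.
H_1: b_1 = 9 − 6 − 0 = 3; torsion from ∂_2 factors > 1: none. So H_1 = Z^3.

H_0 = Z,  H_1 = Z^3.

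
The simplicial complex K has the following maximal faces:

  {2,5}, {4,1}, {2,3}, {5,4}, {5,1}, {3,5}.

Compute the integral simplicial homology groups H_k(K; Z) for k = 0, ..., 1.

Fix the vertex order 1 < 2 < 3 < 4 < 5 and write every simplex with vertices in increasing order. Then dim K = 1 and the simplices of K are:

  0-simplices (5): [1], [2], [3], [4], [5]
  1-simplices (6): [1,4], [1,5], [2,3], [2,5], [3,5], [4,5]

giving chain groups C_0 ≅ Z^5, C_1 ≅ Z^6.

∂_1: C_1 → C_0 is given by ∂[p,q] = [q] − [p]. For instance
  ∂[1,4] = [4] − [1].
This gives a 5×6 integer matrix of rank 4; reducing to Smith normal form yields diagonal entries (1,1,1,1).

Computing H_k = (kernel of ∂_k) / (image of ∂_{k+1}):

  H_0: rank C_0 − rank ∂_1 = 5 − 4 = 1, and the invariant factors of ∂_1 are all 1, so H_0 ≅ Z.
  H_1: rank ker ∂_1 − rank ∂_2 = (6 − 4) − 0 = 2, and there is no ∂_2, so H_1 ≅ Z^2.

As a check, the Euler characteristic is 5 − 6 = -1, which agrees with 1 − 2 = -1.
(K is a triangulation of a wedge of 2 circles.)

H_0 ≅ Z,  H_1 ≅ Z^2.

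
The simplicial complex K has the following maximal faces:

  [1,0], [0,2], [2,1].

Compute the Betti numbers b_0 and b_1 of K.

We work with the vertex ordering 0 < 1 < 2. The simplices of K, each written with vertices in increasing order, are:

  0-simplices (3): [0], [1], [2]
  1-simplices (3): [0,1], [0,2], [1,2]

giving chain groups C_0 ≅ Z^3, C_1 ≅ Z^3.

∂_1: C_1 → C_0 is given by ∂[p,q] = [q] − [p].
The resulting 3×3 matrix has rank 2, and its Smith normal form has invariant factors (1,1).

From H_k ≅ ker(∂_k) / im(∂_{k+1}) we obtain:

  H_0: rank C_0 − rank ∂_1 = 3 − 2 = 1, and the invariant factors of ∂_1 are all 1, so H_0 ≅ Z.
  H_1: rank ker ∂_1 − rank ∂_2 = (3 − 2) − 0 = 1, and there is no ∂_2, so H_1 ≅ Z.

Hence the Betti numbers are b_0 = 1, b_1 = 1.

b_0 = 1, b_1 = 1.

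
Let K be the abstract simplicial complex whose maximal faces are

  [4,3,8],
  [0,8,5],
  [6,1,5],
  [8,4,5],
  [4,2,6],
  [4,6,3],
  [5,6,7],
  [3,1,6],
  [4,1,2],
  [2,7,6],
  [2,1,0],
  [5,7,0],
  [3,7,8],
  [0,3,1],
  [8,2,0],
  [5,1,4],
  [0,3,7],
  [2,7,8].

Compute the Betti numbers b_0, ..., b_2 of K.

b_0 = 1, b_1 = 1, b_2 = 0.

Take the total order 0 < 1 < 2 < 3 < 4 < 5 < 6 < 7 < 8 on the vertex set. Then K (dimension 2) consists of the simplices:

  0-simplices (9): [0], [1], [2], [3], [4], [5], [6], [7], [8]
  1-simplices (27): (27 of them)
  2-simplices (18): [0,1,2], [0,1,3], [0,2,8], [0,3,7], [0,5,7], [0,5,8], [1,2,4], [1,3,6], [1,4,5], [1,5,6], [2,4,6], [2,6,7], [2,7,8], [3,4,6], [3,4,8], [3,7,8], [4,5,8], [5,6,7]

giving chain groups C_0 ≅ Z^9, C_1 ≅ Z^27, C_2 ≅ Z^18.

The boundary map ∂_1: C_1 → C_0 is given by ∂[p,q] = [q] − [p].
As a 9×27 matrix over Z this has rank 8, with invariant factors (1,1,1,1,1,1,1,1).

The boundary map ∂_2: C_2 → C_1 sends each 2-simplex [p,q,r] to [q,r] − [p,r] + [p,q]. For instance
  ∂[4,5,8] = [5,8] − [4,8] + [4,5],
  ∂[3,7,8] = [7,8] − [3,8] + [3,7].
The resulting 27×18 matrix has rank 18, and its Smith normal form has invariant factors (1,1,1,1,1,1,1,1,1,1,1,1,1,1,1,1,1,2).

Computing H_k = (kernel of ∂_k) / (image of ∂_{k+1}):

  H_0: rank C_0 − rank ∂_1 = 9 − 8 = 1, and the invariant factors of ∂_1 are all 1, so H_0 = Z.
  H_1: rank ker ∂_1 − rank ∂_2 = (27 − 8) − 18 = 1, and ∂_2 has invariant factor 2 > 1, so H_1 = Z × Z/2.
  H_2: rank ker ∂_2 − rank ∂_3 = (18 − 18) − 0 = 0, and there is no ∂_3, so H_2 = 0.

Hence the Betti numbers are b_0 = 1, b_1 = 1, b_2 = 0.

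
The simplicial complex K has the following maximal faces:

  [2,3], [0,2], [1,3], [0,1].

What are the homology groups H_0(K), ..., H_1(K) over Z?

We work with the vertex ordering 0 < 1 < 2 < 3. The simplices of K, each written with vertices in increasing order, are:

  0-simplices (4): [0], [1], [2], [3]
  1-simplices (4): [0,1], [0,2], [1,3], [2,3]

so the chain groups are C_0 ≅ Z^4, C_1 ≅ Z^4.

The boundary map ∂_1: C_1 → C_0 maps an edge to its endpoints' difference, ∂[p,q] = q − p. For instance
  ∂[1,3] = [3] − [1].
The resulting 4×4 matrix has rank 3, and its Smith normal form has invariant factors (1,1,1).

Now H_k = ker ∂_k / im ∂_{k+1}, so:

  H_0: rank C_0 − rank ∂_1 = 4 − 3 = 1, and the invariant factors of ∂_1 are all 1, so H_0 ≅ Z.
  H_1: rank ker ∂_1 − rank ∂_2 = (4 − 3) − 0 = 1, and there is no ∂_2, so H_1 ≅ Z.

H_0 = Z,  H_1 = Z.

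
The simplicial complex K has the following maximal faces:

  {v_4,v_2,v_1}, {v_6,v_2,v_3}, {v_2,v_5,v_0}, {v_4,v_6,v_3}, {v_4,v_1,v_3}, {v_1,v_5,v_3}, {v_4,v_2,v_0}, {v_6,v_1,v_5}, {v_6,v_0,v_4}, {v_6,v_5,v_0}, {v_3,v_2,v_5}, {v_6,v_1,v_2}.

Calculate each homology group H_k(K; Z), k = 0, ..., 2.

Fix the vertex order v_0 < v_1 < v_2 < v_3 < v_4 < v_5 < v_6 and write every simplex with vertices in increasing order. Then dim K = 2 and the simplices of K are:

  0-simplices (7): [v_0], [v_1], [v_2], [v_3], [v_4], [v_5], [v_6]
  1-simplices (18): (18 of them)
  2-simplices (12): (12 of them)

so the chain groups are C_0 ≅ Z^7, C_1 ≅ Z^18, C_2 ≅ Z^12.

The boundary map ∂_1: C_1 → C_0 is given by ∂[p,q] = [q] − [p]. For instance
  ∂[v_0,v_5] = [v_5] − [v_0].
This gives a 7×18 integer matrix of rank 6; reducing to Smith normal form yields diagonal entries (1,1,1,1,1,1).

∂_2: C_2 → C_1 acts by ∂[p,q,r] = [q,r] − [p,r] + [p,q]. For instance
  ∂[v_1,v_3,v_4] = [v_3,v_4] − [v_1,v_4] + [v_1,v_3],
  ∂[v_1,v_5,v_6] = [v_5,v_6] − [v_1,v_6] + [v_1,v_5].
This gives a 18×12 integer matrix of rank 12; reducing to Smith normal form yields diagonal entries (1,1,1,1,1,1,1,1,1,1,1,2).

Now H_k = ker ∂_k / im ∂_{k+1}, so:

  H_0: rank C_0 − rank ∂_1 = 7 − 6 = 1, and the invariant factors of ∂_1 are all 1, so H_0 = Z.
  H_1: rank ker ∂_1 − rank ∂_2 = (18 − 6) − 12 = 0, and ∂_2 has invariant factor 2 > 1, so H_1 = Z/2Z.
  H_2: rank ker ∂_2 − rank ∂_3 = (12 − 12) − 0 = 0, and there is no ∂_3, so H_2 = 0.

H_0 = Z,  H_1 = Z/2Z,  H_2 = 0.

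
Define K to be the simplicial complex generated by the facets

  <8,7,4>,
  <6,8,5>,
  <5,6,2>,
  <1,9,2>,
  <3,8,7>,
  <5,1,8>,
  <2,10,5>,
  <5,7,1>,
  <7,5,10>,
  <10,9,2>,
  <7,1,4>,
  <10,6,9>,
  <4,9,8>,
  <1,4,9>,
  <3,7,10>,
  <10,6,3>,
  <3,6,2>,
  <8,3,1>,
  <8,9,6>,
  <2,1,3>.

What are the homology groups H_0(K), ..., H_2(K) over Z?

K has 10 vertices, 30 edges, 20 triangles.
rank ∂_0 = 0, rank ∂_1 = 9 ⇒ b_0 = 10 − 0 − 9 = 1; all invariant factors of ∂_1 are 1 so no torsion. So H_0 = Z.
rank ∂_1 = 9, rank ∂_2 = 20 ⇒ b_1 = 30 − 9 − 20 = 1; ∂_2 has invariant factor(s) [2] giving torsion. So H_1 = Z ⊕ Z_2.
rank ∂_2 = 20, rank ∂_3 = 0 ⇒ b_2 = 20 − 20 − 0 = 0. So H_2 = 0.

H_0 = Z,  H_1 = Z ⊕ Z_2,  H_2 = 0.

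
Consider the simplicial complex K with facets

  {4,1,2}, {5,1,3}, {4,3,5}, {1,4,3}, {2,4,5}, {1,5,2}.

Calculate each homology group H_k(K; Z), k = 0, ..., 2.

H_0 ≅ Z,  H_1 = 0,  H_2 ≅ Z.

K has 5 vertices, 9 edges, 6 triangles.
rank ∂_0 = 0, rank ∂_1 = 4 ⇒ b_0 = 5 − 0 − 4 = 1; all invariant factors of ∂_1 are 1 so no torsion. So H_0 ≅ Z.
rank ∂_1 = 4, rank ∂_2 = 5 ⇒ b_1 = 9 − 4 − 5 = 0; all invariant factors of ∂_2 are 1 so no torsion. So H_1 ≅ 0.
rank ∂_2 = 5, rank ∂_3 = 0 ⇒ b_2 = 6 − 5 − 0 = 1. So H_2 ≅ Z.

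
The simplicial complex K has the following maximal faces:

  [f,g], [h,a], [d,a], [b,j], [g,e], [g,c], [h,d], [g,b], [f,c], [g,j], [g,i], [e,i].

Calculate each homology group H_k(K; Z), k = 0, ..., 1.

Order the vertices as a < b < c < d < e < f < g < h < i < j. Listing each simplex with vertices in this order, K has dimension 1 with simplices:

  0-simplices (10): a, b, c, d, e, f, g, h, i, j
  1-simplices (12): ad, ah, bg, bj, cf, cg, dh, eg, ei, fg, gi, gj

Hence C_0 ≅ Z^10, C_1 ≅ Z^12.

∂_1: C_1 → C_0 maps an edge to its endpoints' difference, ∂[p,q] = q − p.
The 10×12 boundary matrix has rank 8 and Smith normal form diag(1,1,1,1,1,1,1,1).

Computing H_k = (kernel of ∂_k) / (image of ∂_{k+1}):

  H_0: rank C_0 − rank ∂_1 = 10 − 8 = 2, and the invariant factors of ∂_1 are all 1, so H_0 = Z^2.
  H_1: rank ker ∂_1 − rank ∂_2 = (12 − 8) − 0 = 4, and there is no ∂_2, so H_1 = Z^4.

H_0 = Z^2,  H_1 = Z^4.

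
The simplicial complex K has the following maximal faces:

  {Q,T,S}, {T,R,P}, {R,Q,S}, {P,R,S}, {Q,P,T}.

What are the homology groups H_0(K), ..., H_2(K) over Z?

We work with the vertex ordering P < Q < R < S < T. The simplices of K, each written with vertices in increasing order, are:

  0-simplices (5): P, Q, R, S, T
  1-simplices (10): PQ, PR, PS, PT, QR, QS, QT, RS, RT, ST
  2-simplices (5): PQT, PRS, PRT, QRS, QST

Hence C_0 ≅ Z^5, C_1 ≅ Z^10, C_2 ≅ Z^5.

∂_1: C_1 → C_0 maps an edge to its endpoints' difference, ∂[p,q] = q − p. For instance
  ∂ST = T − S.
As a 5×10 matrix over Z this has rank 4, with invariant factors (1,1,1,1).

The boundary map ∂_2: C_2 → C_1 sends each 2-simplex [p,q,r] to [q,r] − [p,r] + [p,q]. For instance
  ∂QST = ST − QT + QS,
  ∂PQT = QT − PT + PQ.
As a 10×5 matrix over Z this has rank 5, with invariant factors (1,1,1,1,1).

Computing H_k = (kernel of ∂_k) / (image of ∂_{k+1}):

  H_0: rank C_0 − rank ∂_1 = 5 − 4 = 1, and the invariant factors of ∂_1 are all 1, so H_0 ≅ Z.
  H_1: rank ker ∂_1 − rank ∂_2 = (10 − 4) − 5 = 1, and the invariant factors of ∂_2 are all 1, so H_1 ≅ Z.
  H_2: rank ker ∂_2 − rank ∂_3 = (5 − 5) − 0 = 0, and there is no ∂_3, so H_2 ≅ 0.

H_0 ≅ Z,  H_1 ≅ Z,  H_2 = 0.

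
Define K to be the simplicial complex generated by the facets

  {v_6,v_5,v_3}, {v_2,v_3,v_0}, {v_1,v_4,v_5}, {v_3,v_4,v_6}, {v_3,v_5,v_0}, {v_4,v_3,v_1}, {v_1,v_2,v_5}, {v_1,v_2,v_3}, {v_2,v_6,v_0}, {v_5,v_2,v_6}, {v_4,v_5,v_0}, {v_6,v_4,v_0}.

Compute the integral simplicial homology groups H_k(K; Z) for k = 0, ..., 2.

Fix the vertex order v_0 < v_1 < v_2 < v_3 < v_4 < v_5 < v_6 and write every simplex with vertices in increasing order. Then dim K = 2 and the simplices of K are:

  0-simplices (7): [v_0], [v_1], [v_2], [v_3], [v_4], [v_5], [v_6]
  1-simplices (18): (18 of them)
  2-simplices (12): (12 of them)

giving chain groups C_0 ≅ Z^7, C_1 ≅ Z^18, C_2 ≅ Z^12.

∂_1: C_1 → C_0 sends each edge [p,q] (with p < q) to q − p. For instance
  ∂[v_3,v_5] = [v_5] − [v_3].
The resulting 7×18 matrix has rank 6, and its Smith normal form has invariant factors (1,1,1,1,1,1).

∂_2: C_2 → C_1 acts by ∂[p,q,r] = [q,r] − [p,r] + [p,q]. For instance
  ∂[v_1,v_2,v_5] = [v_2,v_5] − [v_1,v_5] + [v_1,v_2],
  ∂[v_3,v_4,v_6] = [v_4,v_6] − [v_3,v_6] + [v_3,v_4].
As a 18×12 matrix over Z this has rank 12, with invariant factors (1,1,1,1,1,1,1,1,1,1,1,2).

Reading off H_k = ker ∂_k / im ∂_{k+1}:

  H_0: rank C_0 − rank ∂_1 = 7 − 6 = 1, and the invariant factors of ∂_1 are all 1, so H_0 ≅ Z.
  H_1: rank ker ∂_1 − rank ∂_2 = (18 − 6) − 12 = 0, and ∂_2 has invariant factor 2 > 1, so H_1 ≅ Z/2.
  H_2: rank ker ∂_2 − rank ∂_3 = (12 − 12) − 0 = 0, and there is no ∂_3, so H_2 ≅ 0.

H_0 ≅ Z,  H_1 ≅ Z/2,  H_2 = 0.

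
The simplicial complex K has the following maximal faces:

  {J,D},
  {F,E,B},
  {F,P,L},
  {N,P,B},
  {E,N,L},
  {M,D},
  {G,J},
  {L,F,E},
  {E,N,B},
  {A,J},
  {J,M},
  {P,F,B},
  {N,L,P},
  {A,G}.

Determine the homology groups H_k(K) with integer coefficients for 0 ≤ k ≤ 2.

H_0 ≅ Z^2,  H_1 ≅ Z^2,  H_2 ≅ Z.

We work with the vertex ordering A < B < D < E < F < G < J < L < M < N < P. The simplices of K, each written with vertices in increasing order, are:

  0-simplices (11): A, B, D, E, F, G, J, L, M, N, P
  1-simplices (18): AG, AJ, BE, BF, BN, BP, DJ, DM, EF, EL, EN, FL, FP, GJ, JM, LN, LP, NP
  2-simplices (8): BEF, BEN, BFP, BNP, EFL, ELN, FLP, LNP

Hence C_0 ≅ Z^11, C_1 ≅ Z^18, C_2 ≅ Z^8.

Boundary ∂_1: C_1 → C_0 sends each edge [p,q] (with p < q) to q − p.
As a 11×18 matrix over Z this has rank 9, with invariant factors (1,1,1,1,1,1,1,1,1).

∂_2: C_2 → C_1 sends each 2-simplex [p,q,r] to [q,r] − [p,r] + [p,q]. For instance
  ∂BEN = EN − BN + BE,
  ∂EFL = FL − EL + EF.
As a 18×8 matrix over Z this has rank 7, with invariant factors (1,1,1,1,1,1,1).

Now H_k = ker ∂_k / im ∂_{k+1}, so:

  H_0: rank C_0 − rank ∂_1 = 11 − 9 = 2, and the invariant factors of ∂_1 are all 1, so H_0 = Z^2.
  H_1: rank ker ∂_1 − rank ∂_2 = (18 − 9) − 7 = 2, and the invariant factors of ∂_2 are all 1, so H_1 = Z^2.
  H_2: rank ker ∂_2 − rank ∂_3 = (8 − 7) − 0 = 1, and there is no ∂_3, so H_2 = Z.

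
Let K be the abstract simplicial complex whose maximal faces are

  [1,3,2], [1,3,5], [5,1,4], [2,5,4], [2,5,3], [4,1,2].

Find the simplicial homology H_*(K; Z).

H_0 = Z,  H_1 = 0,  H_2 = Z.

Order the vertices as 1 < 2 < 3 < 4 < 5. Listing each simplex with vertices in this order, K has dimension 2 with simplices:

  0-simplices (5): [1], [2], [3], [4], [5]
  1-simplices (9): [1,2], [1,3], [1,4], [1,5], [2,3], [2,4], [2,5], [3,5], [4,5]
  2-simplices (6): [1,2,3], [1,2,4], [1,3,5], [1,4,5], [2,3,5], [2,4,5]

giving chain groups C_0 ≅ Z^5, C_1 ≅ Z^9, C_2 ≅ Z^6.

The boundary map ∂_1: C_1 → C_0 maps an edge to its endpoints' difference, ∂[p,q] = q − p.
The resulting 5×9 matrix has rank 4, and its Smith normal form has invariant factors (1,1,1,1).

∂_2: C_2 → C_1 acts by ∂[p,q,r] = [q,r] − [p,r] + [p,q]. For instance
  ∂[1,4,5] = [4,5] − [1,5] + [1,4],
  ∂[1,2,3] = [2,3] − [1,3] + [1,2].
The resulting 9×6 matrix has rank 5, and its Smith normal form has invariant factors (1,1,1,1,1).

Computing H_k = (kernel of ∂_k) / (image of ∂_{k+1}):

  H_0: rank C_0 − rank ∂_1 = 5 − 4 = 1, and the invariant factors of ∂_1 are all 1, so H_0 ≅ Z.
  H_1: rank ker ∂_1 − rank ∂_2 = (9 − 4) − 5 = 0, and the invariant factors of ∂_2 are all 1, so H_1 ≅ 0.
  H_2: rank ker ∂_2 − rank ∂_3 = (6 − 5) − 0 = 1, and there is no ∂_3, so H_2 ≅ Z.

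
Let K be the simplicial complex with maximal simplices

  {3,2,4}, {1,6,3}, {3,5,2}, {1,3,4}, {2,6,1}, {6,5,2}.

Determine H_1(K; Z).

H_1 = Z.

We work with the vertex ordering 1 < 2 < 3 < 4 < 5 < 6. The simplices of K, each written with vertices in increasing order, are:

  0-simplices (6): [1], [2], [3], [4], [5], [6]
  1-simplices (12): [1,2], [1,3], [1,4], [1,6], [2,3], [2,4], [2,5], [2,6], [3,4], [3,5], [3,6], [5,6]
  2-simplices (6): [1,2,6], [1,3,4], [1,3,6], [2,3,4], [2,3,5], [2,5,6]

so the chain groups are C_0 ≅ Z^6, C_1 ≅ Z^12, C_2 ≅ Z^6.

Boundary ∂_1: C_1 → C_0 is given by ∂[p,q] = [q] − [p].
As a 6×12 matrix over Z this has rank 5, with invariant factors (1,1,1,1,1).

Boundary ∂_2: C_2 → C_1 acts by ∂[p,q,r] = [q,r] − [p,r] + [p,q]. For instance
  ∂[2,5,6] = [5,6] − [2,6] + [2,5],
  ∂[2,3,4] = [3,4] − [2,4] + [2,3].
This gives a 12×6 integer matrix of rank 6; reducing to Smith normal form yields diagonal entries (1,1,1,1,1,1).

Computing H_k = (kernel of ∂_k) / (image of ∂_{k+1}):

  H_1: rank ker ∂_1 − rank ∂_2 = (12 − 5) − 6 = 1, and the invariant factors of ∂_2 are all 1, so H_1 ≅ Z.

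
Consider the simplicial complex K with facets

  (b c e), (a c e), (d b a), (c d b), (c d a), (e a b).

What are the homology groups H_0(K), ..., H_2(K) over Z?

Order the vertices as a < b < c < d < e. Listing each simplex with vertices in this order, K has dimension 2 with simplices:

  0-simplices (5): a, b, c, d, e
  1-simplices (9): ab, ac, ad, ae, bc, bd, be, cd, ce
  2-simplices (6): abd, abe, acd, ace, bcd, bce

Hence C_0 ≅ Z^5, C_1 ≅ Z^9, C_2 ≅ Z^6.

∂_1: C_1 → C_0 maps an edge to its endpoints' difference, ∂[p,q] = q − p.
The 5×9 boundary matrix has rank 4 and Smith normal form diag(1,1,1,1).

The boundary map ∂_2: C_2 → C_1 acts by ∂[p,q,r] = [q,r] − [p,r] + [p,q]. For instance
  ∂ace = ce − ae + ac,
  ∂abe = be − ae + ab.
The 9×6 boundary matrix has rank 5 and Smith normal form diag(1,1,1,1,1).

Now H_k = ker ∂_k / im ∂_{k+1}, so:

  H_0: rank C_0 − rank ∂_1 = 5 − 4 = 1, and the invariant factors of ∂_1 are all 1, so H_0 = Z.
  H_1: rank ker ∂_1 − rank ∂_2 = (9 − 4) − 5 = 0, and the invariant factors of ∂_2 are all 1, so H_1 = 0.
  H_2: rank ker ∂_2 − rank ∂_3 = (6 − 5) − 0 = 1, and there is no ∂_3, so H_2 = Z.

(K is a triangulation of the 2-sphere S^2.)

H_0 = Z,  H_1 = 0,  H_2 = Z.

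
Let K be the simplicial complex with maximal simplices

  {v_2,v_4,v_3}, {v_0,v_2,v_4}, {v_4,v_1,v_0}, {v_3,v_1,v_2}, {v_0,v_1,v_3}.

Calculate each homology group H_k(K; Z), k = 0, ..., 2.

Take the total order v_0 < v_1 < v_2 < v_3 < v_4 on the vertex set. Then K (dimension 2) consists of the simplices:

  0-simplices (5): [v_0], [v_1], [v_2], [v_3], [v_4]
  1-simplices (10): [v_0,v_1], [v_0,v_2], [v_0,v_3], [v_0,v_4], [v_1,v_2], [v_1,v_3], [v_1,v_4], [v_2,v_3], [v_2,v_4], [v_3,v_4]
  2-simplices (5): [v_0,v_1,v_3], [v_0,v_1,v_4], [v_0,v_2,v_4], [v_1,v_2,v_3], [v_2,v_3,v_4]

so the chain groups are C_0 ≅ Z^5, C_1 ≅ Z^10, C_2 ≅ Z^5.

Boundary ∂_1: C_1 → C_0 maps an edge to its endpoints' difference, ∂[p,q] = q − p. For instance
  ∂[v_2,v_4] = [v_4] − [v_2].
The 5×10 boundary matrix has rank 4 and Smith normal form diag(1,1,1,1).

Boundary ∂_2: C_2 → C_1 maps a triangle to the signed sum of its edges. For instance
  ∂[v_2,v_3,v_4] = [v_3,v_4] − [v_2,v_4] + [v_2,v_3],
  ∂[v_0,v_1,v_3] = [v_1,v_3] − [v_0,v_3] + [v_0,v_1].
The 10×5 boundary matrix has rank 5 and Smith normal form diag(1,1,1,1,1).

Now H_k = ker ∂_k / im ∂_{k+1}, so:

  H_0: rank C_0 − rank ∂_1 = 5 − 4 = 1, and the invariant factors of ∂_1 are all 1, so H_0 = Z.
  H_1: rank ker ∂_1 − rank ∂_2 = (10 − 4) − 5 = 1, and the invariant factors of ∂_2 are all 1, so H_1 = Z.
  H_2: rank ker ∂_2 − rank ∂_3 = (5 − 5) − 0 = 0, and there is no ∂_3, so H_2 = 0.

As a check, the Euler characteristic is 5 − 10 + 5 = 0, which agrees with 1 − 1 + 0 = 0.
(K is a triangulation of the Möbius band.)

H_0 ≅ Z,  H_1 ≅ Z,  H_2 = 0.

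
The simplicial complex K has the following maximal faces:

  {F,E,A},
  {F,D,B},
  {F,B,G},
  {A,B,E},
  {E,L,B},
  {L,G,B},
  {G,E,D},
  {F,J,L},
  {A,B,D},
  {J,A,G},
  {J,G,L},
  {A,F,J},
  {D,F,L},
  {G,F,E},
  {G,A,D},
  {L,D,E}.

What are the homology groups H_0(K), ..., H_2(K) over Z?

H_0 ≅ Z,  H_1 ≅ Z^2,  H_2 ≅ Z.

Take the total order A < B < D < E < F < G < J < L on the vertex set. Then K (dimension 2) consists of the simplices:

  0-simplices (8): A, B, D, E, F, G, J, L
  1-simplices (24): AB, AD, AE, AF, AG, AJ, BD, BE, BF, BG, BL, DE, DF, DG, DL, EF, EG, EL, FG, FJ, FL, GJ, GL, JL
  2-simplices (16): ABD, ABE, ADG, AEF, AFJ, AGJ, BDF, BEL, BFG, BGL, DEG, DEL, DFL, EFG, FJL, GJL

so the chain groups are C_0 ≅ Z^8, C_1 ≅ Z^24, C_2 ≅ Z^16.

The boundary map ∂_1: C_1 → C_0 is given by ∂[p,q] = [q] − [p].
The resulting 8×24 matrix has rank 7, and its Smith normal form has invariant factors (1,1,1,1,1,1,1).

∂_2: C_2 → C_1 sends each 2-simplex [p,q,r] to [q,r] − [p,r] + [p,q]. For instance
  ∂ADG = DG − AG + AD,
  ∂FJL = JL − FL + FJ.
This gives a 24×16 integer matrix of rank 15; reducing to Smith normal form yields diagonal entries (1,1,1,1,1,1,1,1,1,1,1,1,1,1,1).

Reading off H_k = ker ∂_k / im ∂_{k+1}:

  H_0: rank C_0 − rank ∂_1 = 8 − 7 = 1, and the invariant factors of ∂_1 are all 1, so H_0 ≅ Z.
  H_1: rank ker ∂_1 − rank ∂_2 = (24 − 7) − 15 = 2, and the invariant factors of ∂_2 are all 1, so H_1 ≅ Z^2.
  H_2: rank ker ∂_2 − rank ∂_3 = (16 − 15) − 0 = 1, and there is no ∂_3, so H_2 ≅ Z.

As a check, the Euler characteristic is 8 − 24 + 16 = 0, which agrees with 1 − 2 + 1 = 0.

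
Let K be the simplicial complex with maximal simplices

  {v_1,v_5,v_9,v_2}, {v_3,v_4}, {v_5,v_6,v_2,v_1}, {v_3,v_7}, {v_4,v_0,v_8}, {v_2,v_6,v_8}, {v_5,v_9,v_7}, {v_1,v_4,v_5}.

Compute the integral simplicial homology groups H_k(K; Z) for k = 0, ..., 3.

H_0 ≅ Z,  H_1 ≅ Z^2,  H_2 = 0,  H_3 = 0.

Fix the vertex order v_0 < v_1 < v_2 < v_3 < v_4 < v_5 < v_6 < v_7 < v_8 < v_9 and write every simplex with vertices in increasing order. Then dim K = 3 and the simplices of K are:

  0-simplices (10): [v_0], [v_1], [v_2], [v_3], [v_4], [v_5], [v_6], [v_7], [v_8], [v_9]
  1-simplices (20): (20 of them)
  2-simplices (11): (11 of them)
  3-simplices (2): [v_1,v_2,v_5,v_6], [v_1,v_2,v_5,v_9]

Hence C_0 ≅ Z^10, C_1 ≅ Z^20, C_2 ≅ Z^11, C_3 ≅ Z^2.

∂_1: C_1 → C_0 maps an edge to its endpoints' difference, ∂[p,q] = q − p.
The resulting 10×20 matrix has rank 9, and its Smith normal form has invariant factors (1,1,1,1,1,1,1,1,1).

Boundary ∂_2: C_2 → C_1 acts by ∂[p,q,r] = [q,r] − [p,r] + [p,q]. For instance
  ∂[v_1,v_2,v_5] = [v_2,v_5] − [v_1,v_5] + [v_1,v_2],
  ∂[v_1,v_2,v_9] = [v_2,v_9] − [v_1,v_9] + [v_1,v_2].
As a 20×11 matrix over Z this has rank 9, with invariant factors (1,1,1,1,1,1,1,1,1).

The boundary map ∂_3: C_3 → C_2 sends each 3-simplex σ to the alternating sum Σ_i (−1)^i (σ with its i-th vertex removed). For instance
  ∂[v_1,v_2,v_5,v_9] = [v_2,v_5,v_9] − [v_1,v_5,v_9] + [v_1,v_2,v_9] − [v_1,v_2,v_5],
  ∂[v_1,v_2,v_5,v_6] = [v_2,v_5,v_6] − [v_1,v_5,v_6] + [v_1,v_2,v_6] − [v_1,v_2,v_5].
As a 11×2 matrix over Z this has rank 2, with invariant factors (1,1).

From H_k ≅ ker(∂_k) / im(∂_{k+1}) we obtain:

  H_0: rank C_0 − rank ∂_1 = 10 − 9 = 1, and the invariant factors of ∂_1 are all 1, so H_0 = Z.
  H_1: rank ker ∂_1 − rank ∂_2 = (20 − 9) − 9 = 2, and the invariant factors of ∂_2 are all 1, so H_1 = Z^2.
  H_2: rank ker ∂_2 − rank ∂_3 = (11 − 9) − 2 = 0, and the invariant factors of ∂_3 are all 1, so H_2 = 0.
  H_3: rank ker ∂_3 − rank ∂_4 = (2 − 2) − 0 = 0, and there is no ∂_4, so H_3 = 0.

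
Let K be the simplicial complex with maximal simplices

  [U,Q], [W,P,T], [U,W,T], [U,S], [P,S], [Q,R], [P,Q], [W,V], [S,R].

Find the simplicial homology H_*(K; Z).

H_0 = Z,  H_1 = Z^3,  H_2 = 0.

K has 8 vertices, 12 edges, 2 triangles.
rank ∂_0 = 0, rank ∂_1 = 7 ⇒ b_0 = 8 − 0 − 7 = 1; all invariant factors of ∂_1 are 1 so no torsion. So H_0 ≅ Z.
rank ∂_1 = 7, rank ∂_2 = 2 ⇒ b_1 = 12 − 7 − 2 = 3; all invariant factors of ∂_2 are 1 so no torsion. So H_1 ≅ Z^3.
rank ∂_2 = 2, rank ∂_3 = 0 ⇒ b_2 = 2 − 2 − 0 = 0. So H_2 ≅ 0.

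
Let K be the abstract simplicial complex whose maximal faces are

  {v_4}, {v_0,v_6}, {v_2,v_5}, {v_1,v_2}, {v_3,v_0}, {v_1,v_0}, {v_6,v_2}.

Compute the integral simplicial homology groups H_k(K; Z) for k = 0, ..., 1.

H_0 ≅ Z^2,  H_1 ≅ Z.

Take the total order v_0 < v_1 < v_2 < v_3 < v_4 < v_5 < v_6 on the vertex set. Then K (dimension 1) consists of the simplices:

  0-simplices (7): [v_0], [v_1], [v_2], [v_3], [v_4], [v_5], [v_6]
  1-simplices (6): [v_0,v_1], [v_0,v_3], [v_0,v_6], [v_1,v_2], [v_2,v_5], [v_2,v_6]

Hence C_0 ≅ Z^7, C_1 ≅ Z^6.

∂_1: C_1 → C_0 is given by ∂[p,q] = [q] − [p]. For instance
  ∂[v_2,v_5] = [v_5] − [v_2].
As a 7×6 matrix over Z this has rank 5, with invariant factors (1,1,1,1,1).

Reading off H_k = ker ∂_k / im ∂_{k+1}:

  H_0: rank C_0 − rank ∂_1 = 7 − 5 = 2, and the invariant factors of ∂_1 are all 1, so H_0 ≅ Z^2.
  H_1: rank ker ∂_1 − rank ∂_2 = (6 − 5) − 0 = 1, and there is no ∂_2, so H_1 ≅ Z.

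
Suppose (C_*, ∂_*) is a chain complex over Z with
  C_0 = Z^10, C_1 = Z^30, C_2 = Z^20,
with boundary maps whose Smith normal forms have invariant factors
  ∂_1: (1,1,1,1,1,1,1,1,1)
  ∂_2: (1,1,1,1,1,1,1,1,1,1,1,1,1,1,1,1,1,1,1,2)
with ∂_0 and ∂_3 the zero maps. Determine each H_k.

H_0: b_0 = 10 − 0 − 9 = 1; torsion from ∂_1 factors > 1: none. So H_0 ≅ Z.
H_1: b_1 = 30 − 9 − 20 = 1; torsion from ∂_2 factors > 1: [2]. So H_1 ≅ Z ⊕ Z/2.
H_2: b_2 = 20 − 20 − 0 = 0; torsion from ∂_3 factors > 1: none. So H_2 ≅ 0.

H_0 ≅ Z,  H_1 ≅ Z ⊕ Z/2,  H_2 = 0.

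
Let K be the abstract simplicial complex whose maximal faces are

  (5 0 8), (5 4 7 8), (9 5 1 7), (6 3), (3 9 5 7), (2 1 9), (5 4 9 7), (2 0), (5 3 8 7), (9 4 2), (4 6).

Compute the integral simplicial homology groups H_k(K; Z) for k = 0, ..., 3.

H_0 = Z,  H_1 = Z^2,  H_2 = 0,  H_3 = 0.

We work with the vertex ordering 0 < 1 < 2 < 3 < 4 < 5 < 6 < 7 < 8 < 9. The simplices of K, each written with vertices in increasing order, are:

  0-simplices (10): [0], [1], [2], [3], [4], [5], [6], [7], [8], [9]
  1-simplices (24): (24 of them)
  2-simplices (18): [0,5,8], [1,2,9], [1,5,7], [1,5,9], [1,7,9], [2,4,9], [3,5,7], [3,5,8], [3,5,9], [3,7,8], [3,7,9], [4,5,7], [4,5,8], [4,5,9], [4,7,8], [4,7,9], [5,7,8], [5,7,9]
  3-simplices (5): [1,5,7,9], [3,5,7,8], [3,5,7,9], [4,5,7,8], [4,5,7,9]

giving chain groups C_0 ≅ Z^10, C_1 ≅ Z^24, C_2 ≅ Z^18, C_3 ≅ Z^5.

Boundary ∂_1: C_1 → C_0 sends each edge [p,q] (with p < q) to q − p.
The 10×24 boundary matrix has rank 9 and Smith normal form diag(1,1,1,1,1,1,1,1,1).

∂_2: C_2 → C_1 sends each 2-simplex [p,q,r] to [q,r] − [p,r] + [p,q]. For instance
  ∂[4,5,7] = [5,7] − [4,7] + [4,5],
  ∂[5,7,9] = [7,9] − [5,9] + [5,7].
This gives a 24×18 integer matrix of rank 13; reducing to Smith normal form yields diagonal entries (1,1,1,1,1,1,1,1,1,1,1,1,1).

∂_3: C_3 → C_2 sends each 3-simplex σ to the alternating sum Σ_i (−1)^i (σ with its i-th vertex removed). For instance
  ∂[1,5,7,9] = [5,7,9] − [1,7,9] + [1,5,9] − [1,5,7],
  ∂[4,5,7,9] = [5,7,9] − [4,7,9] + [4,5,9] − [4,5,7].
The resulting 18×5 matrix has rank 5, and its Smith normal form has invariant factors (1,1,1,1,1).

Computing H_k = (kernel of ∂_k) / (image of ∂_{k+1}):

  H_0: rank C_0 − rank ∂_1 = 10 − 9 = 1, and the invariant factors of ∂_1 are all 1, so H_0 = Z.
  H_1: rank ker ∂_1 − rank ∂_2 = (24 − 9) − 13 = 2, and the invariant factors of ∂_2 are all 1, so H_1 = Z^2.
  H_2: rank ker ∂_2 − rank ∂_3 = (18 − 13) − 5 = 0, and the invariant factors of ∂_3 are all 1, so H_2 = 0.
  H_3: rank ker ∂_3 − rank ∂_4 = (5 − 5) − 0 = 0, and there is no ∂_4, so H_3 = 0.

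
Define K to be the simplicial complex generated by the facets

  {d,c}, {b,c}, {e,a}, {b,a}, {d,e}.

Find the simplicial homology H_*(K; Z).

Take the total order a < b < c < d < e on the vertex set. Then K (dimension 1) consists of the simplices:

  0-simplices (5): a, b, c, d, e
  1-simplices (5): ab, ae, bc, cd, de

Hence C_0 ≅ Z^5, C_1 ≅ Z^5.

Boundary ∂_1: C_1 → C_0 is given by ∂[p,q] = [q] − [p]. For instance
  ∂ab = b − a.
The resulting 5×5 matrix has rank 4, and its Smith normal form has invariant factors (1,1,1,1).

Reading off H_k = ker ∂_k / im ∂_{k+1}:

  H_0: rank C_0 − rank ∂_1 = 5 − 4 = 1, and the invariant factors of ∂_1 are all 1, so H_0 = Z.
  H_1: rank ker ∂_1 − rank ∂_2 = (5 − 4) − 0 = 1, and there is no ∂_2, so H_1 = Z.

H_0 ≅ Z,  H_1 ≅ Z.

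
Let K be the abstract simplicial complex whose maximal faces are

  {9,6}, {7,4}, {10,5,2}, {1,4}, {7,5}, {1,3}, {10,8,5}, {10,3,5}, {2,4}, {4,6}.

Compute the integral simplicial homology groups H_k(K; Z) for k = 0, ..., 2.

H_0 = Z,  H_1 = Z^2,  H_2 = 0.

We work with the vertex ordering 1 < 2 < 3 < 4 < 5 < 6 < 7 < 8 < 9 < 10. The simplices of K, each written with vertices in increasing order, are:

  0-simplices (10): [1], [2], [3], [4], [5], [6], [7], [8], [9], [10]
  1-simplices (14): [1,3], [1,4], [2,4], [2,5], [2,10], [3,5], [3,10], [4,6], [4,7], [5,7], [5,8], [5,10], [6,9], [8,10]
  2-simplices (3): [2,5,10], [3,5,10], [5,8,10]

so the chain groups are C_0 ≅ Z^10, C_1 ≅ Z^14, C_2 ≅ Z^3.

Boundary ∂_1: C_1 → C_0 sends each edge [p,q] (with p < q) to q − p. For instance
  ∂[3,10] = [10] − [3].
This gives a 10×14 integer matrix of rank 9; reducing to Smith normal form yields diagonal entries (1,1,1,1,1,1,1,1,1).

Boundary ∂_2: C_2 → C_1 acts by ∂[p,q,r] = [q,r] − [p,r] + [p,q]. For instance
  ∂[3,5,10] = [5,10] − [3,10] + [3,5],
  ∂[2,5,10] = [5,10] − [2,10] + [2,5].
As a 14×3 matrix over Z this has rank 3, with invariant factors (1,1,1).

Computing H_k = (kernel of ∂_k) / (image of ∂_{k+1}):

  H_0: rank C_0 − rank ∂_1 = 10 − 9 = 1, and the invariant factors of ∂_1 are all 1, so H_0 = Z.
  H_1: rank ker ∂_1 − rank ∂_2 = (14 − 9) − 3 = 2, and the invariant factors of ∂_2 are all 1, so H_1 = Z^2.
  H_2: rank ker ∂_2 − rank ∂_3 = (3 − 3) − 0 = 0, and there is no ∂_3, so H_2 = 0.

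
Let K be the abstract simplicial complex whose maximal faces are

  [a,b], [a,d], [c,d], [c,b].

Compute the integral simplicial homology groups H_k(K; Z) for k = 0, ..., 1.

Order the vertices as a < b < c < d. Listing each simplex with vertices in this order, K has dimension 1 with simplices:

  0-simplices (4): a, b, c, d
  1-simplices (4): ab, ad, bc, cd

giving chain groups C_0 ≅ Z^4, C_1 ≅ Z^4.

Boundary ∂_1: C_1 → C_0 sends each edge [p,q] (with p < q) to q − p. For instance
  ∂ab = b − a.
The resulting 4×4 matrix has rank 3, and its Smith normal form has invariant factors (1,1,1).

From H_k ≅ ker(∂_k) / im(∂_{k+1}) we obtain:

  H_0: rank C_0 − rank ∂_1 = 4 − 3 = 1, and the invariant factors of ∂_1 are all 1, so H_0 ≅ Z.
  H_1: rank ker ∂_1 − rank ∂_2 = (4 − 3) − 0 = 1, and there is no ∂_2, so H_1 ≅ Z.

H_0 = Z,  H_1 = Z.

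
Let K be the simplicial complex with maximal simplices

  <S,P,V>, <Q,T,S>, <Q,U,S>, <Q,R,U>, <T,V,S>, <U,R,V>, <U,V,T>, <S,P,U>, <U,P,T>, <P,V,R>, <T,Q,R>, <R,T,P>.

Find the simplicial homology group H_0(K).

H_0 = Z.

Take the total order P < Q < R < S < T < U < V on the vertex set. Then K (dimension 2) consists of the simplices:

  0-simplices (7): P, Q, R, S, T, U, V
  1-simplices (18): PR, PS, PT, PU, PV, QR, QS, QT, QU, RT, RU, RV, ST, SU, SV, TU, TV, UV
  2-simplices (12): PRT, PRV, PSU, PSV, PTU, QRT, QRU, QST, QSU, RUV, STV, TUV

giving chain groups C_0 ≅ Z^7, C_1 ≅ Z^18, C_2 ≅ Z^12.

The boundary map ∂_1: C_1 → C_0 is given by ∂[p,q] = [q] − [p]. For instance
  ∂QU = U − Q.
The resulting 7×18 matrix has rank 6, and its Smith normal form has invariant factors (1,1,1,1,1,1).

∂_2: C_2 → C_1 sends each 2-simplex [p,q,r] to [q,r] − [p,r] + [p,q]. For instance
  ∂TUV = UV − TV + TU,
  ∂PSV = SV − PV + PS.
This gives a 18×12 integer matrix of rank 12; reducing to Smith normal form yields diagonal entries (1,1,1,1,1,1,1,1,1,1,1,2).

Reading off H_k = ker ∂_k / im ∂_{k+1}:

  H_0: rank C_0 − rank ∂_1 = 7 − 6 = 1, and the invariant factors of ∂_1 are all 1, so H_0 ≅ Z.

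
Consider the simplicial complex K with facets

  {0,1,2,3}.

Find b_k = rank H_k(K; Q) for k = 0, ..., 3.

b_0 = 1, b_1 = 0, b_2 = 0, b_3 = 0.

K has 4 vertices, 6 edges, 4 triangles, 1 3-simplex.
rank ∂_0 = 0, rank ∂_1 = 3 ⇒ b_0 = 4 − 0 − 3 = 1; all invariant factors of ∂_1 are 1 so no torsion. So H_0 ≅ Z.
rank ∂_1 = 3, rank ∂_2 = 3 ⇒ b_1 = 6 − 3 − 3 = 0; all invariant factors of ∂_2 are 1 so no torsion. So H_1 ≅ 0.
rank ∂_2 = 3, rank ∂_3 = 1 ⇒ b_2 = 4 − 3 − 1 = 0; all invariant factors of ∂_3 are 1 so no torsion. So H_2 ≅ 0.
rank ∂_3 = 1, rank ∂_4 = 0 ⇒ b_3 = 1 − 1 − 0 = 0. So H_3 ≅ 0.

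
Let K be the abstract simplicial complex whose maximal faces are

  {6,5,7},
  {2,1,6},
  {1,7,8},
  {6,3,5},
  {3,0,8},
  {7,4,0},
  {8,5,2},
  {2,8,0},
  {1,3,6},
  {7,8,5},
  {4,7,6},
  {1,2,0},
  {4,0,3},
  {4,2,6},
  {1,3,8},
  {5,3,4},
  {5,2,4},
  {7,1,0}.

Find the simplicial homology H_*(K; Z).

H_0 ≅ Z,  H_1 ≅ Z ⊕ Z_2,  H_2 = 0.

We work with the vertex ordering 0 < 1 < 2 < 3 < 4 < 5 < 6 < 7 < 8. The simplices of K, each written with vertices in increasing order, are:

  0-simplices (9): [0], [1], [2], [3], [4], [5], [6], [7], [8]
  1-simplices (27): (27 of them)
  2-simplices (18): [0,1,2], [0,1,7], [0,2,8], [0,3,4], [0,3,8], [0,4,7], [1,2,6], [1,3,6], [1,3,8], [1,7,8], [2,4,5], [2,4,6], [2,5,8], [3,4,5], [3,5,6], [4,6,7], [5,6,7], [5,7,8]

so the chain groups are C_0 ≅ Z^9, C_1 ≅ Z^27, C_2 ≅ Z^18.

The boundary map ∂_1: C_1 → C_0 sends each edge [p,q] (with p < q) to q − p.
As a 9×27 matrix over Z this has rank 8, with invariant factors (1,1,1,1,1,1,1,1).

Boundary ∂_2: C_2 → C_1 acts by ∂[p,q,r] = [q,r] − [p,r] + [p,q]. For instance
  ∂[2,4,6] = [4,6] − [2,6] + [2,4],
  ∂[3,5,6] = [5,6] − [3,6] + [3,5].
As a 27×18 matrix over Z this has rank 18, with invariant factors (1,1,1,1,1,1,1,1,1,1,1,1,1,1,1,1,1,2).

From H_k ≅ ker(∂_k) / im(∂_{k+1}) we obtain:

  H_0: rank C_0 − rank ∂_1 = 9 − 8 = 1, and the invariant factors of ∂_1 are all 1, so H_0 = Z.
  H_1: rank ker ∂_1 − rank ∂_2 = (27 − 8) − 18 = 1, and ∂_2 has invariant factor 2 > 1, so H_1 = Z ⊕ Z_2.
  H_2: rank ker ∂_2 − rank ∂_3 = (18 − 18) − 0 = 0, and there is no ∂_3, so H_2 = 0.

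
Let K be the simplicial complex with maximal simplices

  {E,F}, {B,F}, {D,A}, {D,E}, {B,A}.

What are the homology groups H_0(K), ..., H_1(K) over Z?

Order the vertices as A < B < D < E < F. Listing each simplex with vertices in this order, K has dimension 1 with simplices:

  0-simplices (5): A, B, D, E, F
  1-simplices (5): AB, AD, BF, DE, EF

Hence C_0 ≅ Z^5, C_1 ≅ Z^5.

The boundary map ∂_1: C_1 → C_0 is given by ∂[p,q] = [q] − [p]. For instance
  ∂EF = F − E.
As a 5×5 matrix over Z this has rank 4, with invariant factors (1,1,1,1).

Now H_k = ker ∂_k / im ∂_{k+1}, so:

  H_0: rank C_0 − rank ∂_1 = 5 − 4 = 1, and the invariant factors of ∂_1 are all 1, so H_0 ≅ Z.
  H_1: rank ker ∂_1 − rank ∂_2 = (5 − 4) − 0 = 1, and there is no ∂_2, so H_1 ≅ Z.

As a check, the Euler characteristic is 5 − 5 = 0, which agrees with 1 − 1 = 0.

H_0 ≅ Z,  H_1 ≅ Z.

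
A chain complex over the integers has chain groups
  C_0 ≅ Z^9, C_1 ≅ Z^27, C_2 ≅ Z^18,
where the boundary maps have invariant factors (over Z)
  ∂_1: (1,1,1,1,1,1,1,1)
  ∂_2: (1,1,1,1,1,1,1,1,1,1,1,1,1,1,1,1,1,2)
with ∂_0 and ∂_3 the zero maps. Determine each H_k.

H_0 ≅ Z,  H_1 ≅ Z ⊕ Z/2,  H_2 = 0.

H_0: b_0 = 9 − 0 − 8 = 1; torsion from ∂_1 factors > 1: none. So H_0 ≅ Z.
H_1: b_1 = 27 − 8 − 18 = 1; torsion from ∂_2 factors > 1: [2]. So H_1 ≅ Z ⊕ Z/2.
H_2: b_2 = 18 − 18 − 0 = 0; torsion from ∂_3 factors > 1: none. So H_2 ≅ 0.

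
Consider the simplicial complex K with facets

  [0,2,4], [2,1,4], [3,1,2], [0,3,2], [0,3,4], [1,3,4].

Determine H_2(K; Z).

Fix the vertex order 0 < 1 < 2 < 3 < 4 and write every simplex with vertices in increasing order. Then dim K = 2 and the simplices of K are:

  0-simplices (5): [0], [1], [2], [3], [4]
  1-simplices (9): [0,2], [0,3], [0,4], [1,2], [1,3], [1,4], [2,3], [2,4], [3,4]
  2-simplices (6): [0,2,3], [0,2,4], [0,3,4], [1,2,3], [1,2,4], [1,3,4]

Hence C_0 ≅ Z^5, C_1 ≅ Z^9, C_2 ≅ Z^6.

Boundary ∂_1: C_1 → C_0 sends each edge [p,q] (with p < q) to q − p. For instance
  ∂[1,3] = [3] − [1].
As a 5×9 matrix over Z this has rank 4, with invariant factors (1,1,1,1).

Boundary ∂_2: C_2 → C_1 maps a triangle to the signed sum of its edges. For instance
  ∂[1,2,3] = [2,3] − [1,3] + [1,2],
  ∂[0,3,4] = [3,4] − [0,4] + [0,3].
The resulting 9×6 matrix has rank 5, and its Smith normal form has invariant factors (1,1,1,1,1).

From H_k ≅ ker(∂_k) / im(∂_{k+1}) we obtain:

  H_2: rank ker ∂_2 − rank ∂_3 = (6 − 5) − 0 = 1, and there is no ∂_3, so H_2 = Z.

H_2 ≅ Z.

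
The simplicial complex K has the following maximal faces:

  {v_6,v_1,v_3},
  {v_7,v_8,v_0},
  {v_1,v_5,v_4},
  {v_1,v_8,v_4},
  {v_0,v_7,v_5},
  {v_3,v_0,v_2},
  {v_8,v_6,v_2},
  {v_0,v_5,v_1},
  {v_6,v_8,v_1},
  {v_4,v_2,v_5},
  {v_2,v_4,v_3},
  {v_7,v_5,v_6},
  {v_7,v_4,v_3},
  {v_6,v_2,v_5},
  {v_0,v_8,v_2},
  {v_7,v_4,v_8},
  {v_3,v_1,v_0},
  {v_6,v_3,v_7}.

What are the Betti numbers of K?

We work with the vertex ordering v_0 < v_1 < v_2 < v_3 < v_4 < v_5 < v_6 < v_7 < v_8. The simplices of K, each written with vertices in increasing order, are:

  0-simplices (9): [v_0], [v_1], [v_2], [v_3], [v_4], [v_5], [v_6], [v_7], [v_8]
  1-simplices (27): (27 of them)
  2-simplices (18): (18 of them)

so the chain groups are C_0 ≅ Z^9, C_1 ≅ Z^27, C_2 ≅ Z^18.

The boundary map ∂_1: C_1 → C_0 maps an edge to its endpoints' difference, ∂[p,q] = q − p. For instance
  ∂[v_1,v_5] = [v_5] − [v_1].
As a 9×27 matrix over Z this has rank 8, with invariant factors (1,1,1,1,1,1,1,1).

Boundary ∂_2: C_2 → C_1 maps a triangle to the signed sum of its edges. For instance
  ∂[v_0,v_7,v_8] = [v_7,v_8] − [v_0,v_8] + [v_0,v_7],
  ∂[v_2,v_5,v_6] = [v_5,v_6] − [v_2,v_6] + [v_2,v_5].
As a 27×18 matrix over Z this has rank 17, with invariant factors (1,1,1,1,1,1,1,1,1,1,1,1,1,1,1,1,1).

Computing H_k = (kernel of ∂_k) / (image of ∂_{k+1}):

  H_0: rank C_0 − rank ∂_1 = 9 − 8 = 1, and the invariant factors of ∂_1 are all 1, so H_0 = Z.
  H_1: rank ker ∂_1 − rank ∂_2 = (27 − 8) − 17 = 2, and the invariant factors of ∂_2 are all 1, so H_1 = Z^2.
  H_2: rank ker ∂_2 − rank ∂_3 = (18 − 17) − 0 = 1, and there is no ∂_3, so H_2 = Z.

As a check, the Euler characteristic is 9 − 27 + 18 = 0, which agrees with 1 − 2 + 1 = 0.

Hence the Betti numbers are b_0 = 1, b_1 = 2, b_2 = 1.

b_0 = 1, b_1 = 2, b_2 = 1.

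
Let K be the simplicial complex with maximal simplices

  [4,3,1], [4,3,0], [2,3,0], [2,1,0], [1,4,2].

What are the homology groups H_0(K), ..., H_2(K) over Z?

Order the vertices as 0 < 1 < 2 < 3 < 4. Listing each simplex with vertices in this order, K has dimension 2 with simplices:

  0-simplices (5): [0], [1], [2], [3], [4]
  1-simplices (10): [0,1], [0,2], [0,3], [0,4], [1,2], [1,3], [1,4], [2,3], [2,4], [3,4]
  2-simplices (5): [0,1,2], [0,2,3], [0,3,4], [1,2,4], [1,3,4]

so the chain groups are C_0 ≅ Z^5, C_1 ≅ Z^10, C_2 ≅ Z^5.

The boundary map ∂_1: C_1 → C_0 is given by ∂[p,q] = [q] − [p].
This gives a 5×10 integer matrix of rank 4; reducing to Smith normal form yields diagonal entries (1,1,1,1).

∂_2: C_2 → C_1 maps a triangle to the signed sum of its edges. For instance
  ∂[1,2,4] = [2,4] − [1,4] + [1,2],
  ∂[1,3,4] = [3,4] − [1,4] + [1,3].
As a 10×5 matrix over Z this has rank 5, with invariant factors (1,1,1,1,1).

Now H_k = ker ∂_k / im ∂_{k+1}, so:

  H_0: rank C_0 − rank ∂_1 = 5 − 4 = 1, and the invariant factors of ∂_1 are all 1, so H_0 = Z.
  H_1: rank ker ∂_1 − rank ∂_2 = (10 − 4) − 5 = 1, and the invariant factors of ∂_2 are all 1, so H_1 = Z.
  H_2: rank ker ∂_2 − rank ∂_3 = (5 − 5) − 0 = 0, and there is no ∂_3, so H_2 = 0.

As a check, the Euler characteristic is 5 − 10 + 5 = 0, which agrees with 1 − 1 + 0 = 0.
(K is a triangulation of the Möbius band.)

H_0 ≅ Z,  H_1 ≅ Z,  H_2 = 0.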